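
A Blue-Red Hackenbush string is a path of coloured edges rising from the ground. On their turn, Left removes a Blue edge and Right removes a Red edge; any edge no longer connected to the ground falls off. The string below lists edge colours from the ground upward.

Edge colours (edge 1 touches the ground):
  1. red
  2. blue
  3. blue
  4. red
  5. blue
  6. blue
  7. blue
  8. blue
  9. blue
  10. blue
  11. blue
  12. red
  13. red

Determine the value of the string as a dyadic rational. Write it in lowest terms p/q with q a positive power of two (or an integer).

-1031/4096

Prefix values for red blue blue red blue blue blue blue blue blue blue red red via {L|R} + simplicity:
r: Left { ∅ }, Right { 0 } — simplest -1
rb: Left { -1 }, Right { 0 } — simplest -1/2
rbb: Left { -1,-1/2 }, Right { 0 } — simplest -1/4
rbbr: Left { -1,-1/2 }, Right { -1/4,0 } — simplest -3/8
rbbrb: Left { -1,-1/2,-3/8 }, Right { -1/4,0 } — simplest -5/16
rbbrbb: Left { -1,-1/2,-3/8,-5/16 }, Right { -1/4,0 } — simplest -9/32
rbbrbbb: Left { -1,-1/2,-3/8,-5/16,-9/32 }, Right { -1/4,0 } — simplest -17/64
rbbrbbbb: Left { -1,-1/2,-3/8,-5/16,-9/32,-17/64 }, Right { -1/4,0 } — simplest -33/128
rbbrbbbbb: Left { -1,-1/2,-3/8,-5/16,-9/32,-17/64,-33/128 }, Right { -1/4,0 } — simplest -65/256
rbbrbbbbbb: Left { -1,-1/2,-3/8,-5/16,-9/32,-17/64,-33/128,-65/256 }, Right { -1/4,0 } — simplest -129/512
rbbrbbbbbbb: Left { -1,-1/2,-3/8,-5/16,-9/32,-17/64,-33/128,-65/256,-129/512 }, Right { -1/4,0 } — simplest -257/1024
rbbrbbbbbbbr: Left { -1,-1/2,-3/8,-5/16,-9/32,-17/64,-33/128,-65/256,-129/512 }, Right { -257/1024,-1/4,0 } — simplest -515/2048
rbbrbbbbbbbrr: Left { -1,-1/2,-3/8,-5/16,-9/32,-17/64,-33/128,-65/256,-129/512 }, Right { -515/2048,-257/1024,-1/4,0 } — simplest -1031/4096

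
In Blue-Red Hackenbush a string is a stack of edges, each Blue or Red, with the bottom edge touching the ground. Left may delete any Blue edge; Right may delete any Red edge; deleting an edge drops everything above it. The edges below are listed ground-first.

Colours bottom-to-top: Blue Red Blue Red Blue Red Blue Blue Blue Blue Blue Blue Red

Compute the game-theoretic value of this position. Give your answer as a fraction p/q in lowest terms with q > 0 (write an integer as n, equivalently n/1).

v_1 [B]  L=[0]  R=[·]  = 1
v_2 [BR]  L=[0]  R=[1]  = 1/2
v_3 [BRB]  L=[0 1/2]  R=[1]  = 3/4
v_4 [BRBR]  L=[0 1/2]  R=[3/4 1]  = 5/8
v_5 [BRBRB]  L=[0 1/2 5/8]  R=[3/4 1]  = 11/16
v_6 [BRBRBR]  L=[0 1/2 5/8]  R=[11/16 3/4 1]  = 21/32
v_7 [BRBRBRB]  L=[0 1/2 5/8 21/32]  R=[11/16 3/4 1]  = 43/64
v_8 [BRBRBRBB]  L=[0 1/2 5/8 21/32 43/64]  R=[11/16 3/4 1]  = 87/128
v_9 [BRBRBRBBB]  L=[0 1/2 5/8 21/32 43/64 87/128]  R=[11/16 3/4 1]  = 175/256
v_10 [BRBRBRBBBB]  L=[0 1/2 5/8 21/32 43/64 87/128 175/256]  R=[11/16 3/4 1]  = 351/512
v_11 [BRBRBRBBBBB]  L=[0 1/2 5/8 21/32 43/64 87/128 175/256 351/512]  R=[11/16 3/4 1]  = 703/1024
v_12 [BRBRBRBBBBBB]  L=[0 1/2 5/8 21/32 43/64 87/128 175/256 351/512 703/1024]  R=[11/16 3/4 1]  = 1407/2048
v_13 [BRBRBRBBBBBBR]  L=[0 1/2 5/8 21/32 43/64 87/128 175/256 351/512 703/1024]  R=[1407/2048 11/16 3/4 1]  = 2813/4096

2813/4096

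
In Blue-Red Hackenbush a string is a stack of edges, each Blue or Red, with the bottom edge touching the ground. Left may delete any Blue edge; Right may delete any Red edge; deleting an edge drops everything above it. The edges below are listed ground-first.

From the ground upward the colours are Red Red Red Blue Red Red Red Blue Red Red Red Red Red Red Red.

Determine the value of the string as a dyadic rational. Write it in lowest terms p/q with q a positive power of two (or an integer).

-12031/4096

G_1 [R]  L=[∅]  R=[0]  = -1
G_2 [RR]  L=[∅]  R=[-1, 0]  = -2
G_3 [RRR]  L=[∅]  R=[-2, -1, 0]  = -3
G_4 [RRRB]  L=[-3]  R=[-2, -1, 0]  = -5/2
G_5 [RRRBR]  L=[-3]  R=[-5/2, -2, -1, 0]  = -11/4
G_6 [RRRBRR]  L=[-3]  R=[-11/4, -5/2, -2, -1, 0]  = -23/8
G_7 [RRRBRRR]  L=[-3]  R=[-23/8, -11/4, -5/2, -2, -1, 0]  = -47/16
G_8 [RRRBRRRB]  L=[-3, -47/16]  R=[-23/8, -11/4, -5/2, -2, -1, 0]  = -93/32
G_9 [RRRBRRRBR]  L=[-3, -47/16]  R=[-93/32, -23/8, -11/4, -5/2, -2, -1, 0]  = -187/64
G_10 [RRRBRRRBRR]  L=[-3, -47/16]  R=[-187/64, -93/32, -23/8, -11/4, -5/2, -2, -1, 0]  = -375/128
G_11 [RRRBRRRBRRR]  L=[-3, -47/16]  R=[-375/128, -187/64, -93/32, -23/8, -11/4, -5/2, -2, -1, 0]  = -751/256
G_12 [RRRBRRRBRRRR]  L=[-3, -47/16]  R=[-751/256, -375/128, -187/64, -93/32, -23/8, -11/4, -5/2, -2, -1, 0]  = -1503/512
G_13 [RRRBRRRBRRRRR]  L=[-3, -47/16]  R=[-1503/512, -751/256, -375/128, -187/64, -93/32, -23/8, -11/4, -5/2, -2, -1, 0]  = -3007/1024
G_14 [RRRBRRRBRRRRRR]  L=[-3, -47/16]  R=[-3007/1024, -1503/512, -751/256, -375/128, -187/64, -93/32, -23/8, -11/4, -5/2, -2, -1, 0]  = -6015/2048
G_15 [RRRBRRRBRRRRRRR]  L=[-3, -47/16]  R=[-6015/2048, -3007/1024, -1503/512, -751/256, -375/128, -187/64, -93/32, -23/8, -11/4, -5/2, -2, -1, 0]  = -12031/4096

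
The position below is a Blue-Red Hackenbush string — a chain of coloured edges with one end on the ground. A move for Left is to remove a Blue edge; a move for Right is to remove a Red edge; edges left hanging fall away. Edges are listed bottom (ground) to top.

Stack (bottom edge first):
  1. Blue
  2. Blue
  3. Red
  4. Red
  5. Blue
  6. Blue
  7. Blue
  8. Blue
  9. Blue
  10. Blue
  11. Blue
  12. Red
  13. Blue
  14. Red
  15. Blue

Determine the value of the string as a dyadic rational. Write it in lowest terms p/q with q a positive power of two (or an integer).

g_1 [B]  L=[0]  R=[(no moves)]  gives 1
g_2 [BB]  L=[0 1]  R=[(no moves)]  gives 2
g_3 [BBR]  L=[0 1]  R=[2]  gives 3/2
g_4 [BBRR]  L=[0 1]  R=[3/2 2]  gives 5/4
g_5 [BBRRB]  L=[0 1 5/4]  R=[3/2 2]  gives 11/8
g_6 [BBRRBB]  L=[0 1 5/4 11/8]  R=[3/2 2]  gives 23/16
g_7 [BBRRBBB]  L=[0 1 5/4 11/8 23/16]  R=[3/2 2]  gives 47/32
g_8 [BBRRBBBB]  L=[0 1 5/4 11/8 23/16 47/32]  R=[3/2 2]  gives 95/64
g_9 [BBRRBBBBB]  L=[0 1 5/4 11/8 23/16 47/32 95/64]  R=[3/2 2]  gives 191/128
g_10 [BBRRBBBBBB]  L=[0 1 5/4 11/8 23/16 47/32 95/64 191/128]  R=[3/2 2]  gives 383/256
g_11 [BBRRBBBBBBB]  L=[0 1 5/4 11/8 23/16 47/32 95/64 191/128 383/256]  R=[3/2 2]  gives 767/512
g_12 [BBRRBBBBBBBR]  L=[0 1 5/4 11/8 23/16 47/32 95/64 191/128 383/256]  R=[767/512 3/2 2]  gives 1533/1024
g_13 [BBRRBBBBBBBRB]  L=[0 1 5/4 11/8 23/16 47/32 95/64 191/128 383/256 1533/1024]  R=[767/512 3/2 2]  gives 3067/2048
g_14 [BBRRBBBBBBBRBR]  L=[0 1 5/4 11/8 23/16 47/32 95/64 191/128 383/256 1533/1024]  R=[3067/2048 767/512 3/2 2]  gives 6133/4096
g_15 [BBRRBBBBBBBRBRB]  L=[0 1 5/4 11/8 23/16 47/32 95/64 191/128 383/256 1533/1024 6133/4096]  R=[3067/2048 767/512 3/2 2]  gives 12267/8192

12267/8192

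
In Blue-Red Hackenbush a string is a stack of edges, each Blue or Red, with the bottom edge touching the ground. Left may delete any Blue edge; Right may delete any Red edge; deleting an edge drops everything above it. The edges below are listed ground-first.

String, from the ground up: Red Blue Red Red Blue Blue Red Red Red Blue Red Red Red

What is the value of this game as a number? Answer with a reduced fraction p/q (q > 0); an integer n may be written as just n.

-3311/4096

Prefix values for Red Blue Red Red Blue Blue Red Red Red Blue Red Red Red via {L|R} + simplicity:
value_1 [R]  L=[·]  R=[0]  gives -1
value_2 [RB]  L=[-1]  R=[0]  gives -1/2
value_3 [RBR]  L=[-1]  R=[-1/2, 0]  gives -3/4
value_4 [RBRR]  L=[-1]  R=[-3/4, -1/2, 0]  gives -7/8
value_5 [RBRRB]  L=[-1, -7/8]  R=[-3/4, -1/2, 0]  gives -13/16
value_6 [RBRRBB]  L=[-1, -7/8, -13/16]  R=[-3/4, -1/2, 0]  gives -25/32
value_7 [RBRRBBR]  L=[-1, -7/8, -13/16]  R=[-25/32, -3/4, -1/2, 0]  gives -51/64
value_8 [RBRRBBRR]  L=[-1, -7/8, -13/16]  R=[-51/64, -25/32, -3/4, -1/2, 0]  gives -103/128
value_9 [RBRRBBRRR]  L=[-1, -7/8, -13/16]  R=[-103/128, -51/64, -25/32, -3/4, -1/2, 0]  gives -207/256
value_10 [RBRRBBRRRB]  L=[-1, -7/8, -13/16, -207/256]  R=[-103/128, -51/64, -25/32, -3/4, -1/2, 0]  gives -413/512
value_11 [RBRRBBRRRBR]  L=[-1, -7/8, -13/16, -207/256]  R=[-413/512, -103/128, -51/64, -25/32, -3/4, -1/2, 0]  gives -827/1024
value_12 [RBRRBBRRRBRR]  L=[-1, -7/8, -13/16, -207/256]  R=[-827/1024, -413/512, -103/128, -51/64, -25/32, -3/4, -1/2, 0]  gives -1655/2048
value_13 [RBRRBBRRRBRRR]  L=[-1, -7/8, -13/16, -207/256]  R=[-1655/2048, -827/1024, -413/512, -103/128, -51/64, -25/32, -3/4, -1/2, 0]  gives -3311/4096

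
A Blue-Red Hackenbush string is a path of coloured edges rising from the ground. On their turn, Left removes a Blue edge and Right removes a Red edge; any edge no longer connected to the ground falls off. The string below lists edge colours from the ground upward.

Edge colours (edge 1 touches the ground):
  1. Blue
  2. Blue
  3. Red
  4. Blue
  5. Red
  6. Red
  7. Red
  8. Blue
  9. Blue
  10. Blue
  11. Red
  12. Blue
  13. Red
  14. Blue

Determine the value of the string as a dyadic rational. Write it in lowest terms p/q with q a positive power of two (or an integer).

6379/4096

B: Left { 0 }, Right { none } → simplest 1
BB: Left { 0,1 }, Right { none } → simplest 2
BBR: Left { 0,1 }, Right { 2 } → simplest 3/2
BBRB: Left { 0,1,3/2 }, Right { 2 } → simplest 7/4
BBRBR: Left { 0,1,3/2 }, Right { 7/4,2 } → simplest 13/8
BBRBRR: Left { 0,1,3/2 }, Right { 13/8,7/4,2 } → simplest 25/16
BBRBRRR: Left { 0,1,3/2 }, Right { 25/16,13/8,7/4,2 } → simplest 49/32
BBRBRRRB: Left { 0,1,3/2,49/32 }, Right { 25/16,13/8,7/4,2 } → simplest 99/64
BBRBRRRBB: Left { 0,1,3/2,49/32,99/64 }, Right { 25/16,13/8,7/4,2 } → simplest 199/128
BBRBRRRBBB: Left { 0,1,3/2,49/32,99/64,199/128 }, Right { 25/16,13/8,7/4,2 } → simplest 399/256
BBRBRRRBBBR: Left { 0,1,3/2,49/32,99/64,199/128 }, Right { 399/256,25/16,13/8,7/4,2 } → simplest 797/512
BBRBRRRBBBRB: Left { 0,1,3/2,49/32,99/64,199/128,797/512 }, Right { 399/256,25/16,13/8,7/4,2 } → simplest 1595/1024
BBRBRRRBBBRBR: Left { 0,1,3/2,49/32,99/64,199/128,797/512 }, Right { 1595/1024,399/256,25/16,13/8,7/4,2 } → simplest 3189/2048
BBRBRRRBBBRBRB: Left { 0,1,3/2,49/32,99/64,199/128,797/512,3189/2048 }, Right { 1595/1024,399/256,25/16,13/8,7/4,2 } → simplest 6379/4096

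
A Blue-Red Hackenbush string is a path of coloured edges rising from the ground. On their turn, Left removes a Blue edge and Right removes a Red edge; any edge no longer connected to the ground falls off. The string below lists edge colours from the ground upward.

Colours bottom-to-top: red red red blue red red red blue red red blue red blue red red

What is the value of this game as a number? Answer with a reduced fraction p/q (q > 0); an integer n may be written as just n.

edge 1 of 15 (red): { (no moves) | 0 } — -1
edge 2 of 15 (red): { (no moves) | -1,0 } — -2
edge 3 of 15 (red): { (no moves) | -2,-1,0 } — -3
edge 4 of 15 (blue): { -3 | -2,-1,0 } — -5/2
edge 5 of 15 (red): { -3 | -5/2,-2,-1,0 } — -11/4
edge 6 of 15 (red): { -3 | -11/4,-5/2,-2,-1,0 } — -23/8
edge 7 of 15 (red): { -3 | -23/8,-11/4,-5/2,-2,-1,0 } — -47/16
edge 8 of 15 (blue): { -3,-47/16 | -23/8,-11/4,-5/2,-2,-1,0 } — -93/32
edge 9 of 15 (red): { -3,-47/16 | -93/32,-23/8,-11/4,-5/2,-2,-1,0 } — -187/64
edge 10 of 15 (red): { -3,-47/16 | -187/64,-93/32,-23/8,-11/4,-5/2,-2,-1,0 } — -375/128
edge 11 of 15 (blue): { -3,-47/16,-375/128 | -187/64,-93/32,-23/8,-11/4,-5/2,-2,-1,0 } — -749/256
edge 12 of 15 (red): { -3,-47/16,-375/128 | -749/256,-187/64,-93/32,-23/8,-11/4,-5/2,-2,-1,0 } — -1499/512
edge 13 of 15 (blue): { -3,-47/16,-375/128,-1499/512 | -749/256,-187/64,-93/32,-23/8,-11/4,-5/2,-2,-1,0 } — -2997/1024
edge 14 of 15 (red): { -3,-47/16,-375/128,-1499/512 | -2997/1024,-749/256,-187/64,-93/32,-23/8,-11/4,-5/2,-2,-1,0 } — -5995/2048
edge 15 of 15 (red): { -3,-47/16,-375/128,-1499/512 | -5995/2048,-2997/1024,-749/256,-187/64,-93/32,-23/8,-11/4,-5/2,-2,-1,0 } — -11991/4096

-11991/4096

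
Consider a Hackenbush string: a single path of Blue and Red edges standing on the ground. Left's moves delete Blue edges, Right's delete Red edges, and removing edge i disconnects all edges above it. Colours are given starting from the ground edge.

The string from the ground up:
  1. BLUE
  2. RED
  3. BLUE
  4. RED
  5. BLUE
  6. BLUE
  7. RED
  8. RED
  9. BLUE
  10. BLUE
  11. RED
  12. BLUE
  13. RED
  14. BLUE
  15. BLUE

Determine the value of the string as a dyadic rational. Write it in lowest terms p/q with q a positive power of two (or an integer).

11479/16384

edge 1 of 15 (BLUE): { 0 | (no moves) } ⇒ 1
edge 2 of 15 (RED): { 0 | 1 } ⇒ 1/2
edge 3 of 15 (BLUE): { 0,1/2 | 1 } ⇒ 3/4
edge 4 of 15 (RED): { 0,1/2 | 3/4,1 } ⇒ 5/8
edge 5 of 15 (BLUE): { 0,1/2,5/8 | 3/4,1 } ⇒ 11/16
edge 6 of 15 (BLUE): { 0,1/2,5/8,11/16 | 3/4,1 } ⇒ 23/32
edge 7 of 15 (RED): { 0,1/2,5/8,11/16 | 23/32,3/4,1 } ⇒ 45/64
edge 8 of 15 (RED): { 0,1/2,5/8,11/16 | 45/64,23/32,3/4,1 } ⇒ 89/128
edge 9 of 15 (BLUE): { 0,1/2,5/8,11/16,89/128 | 45/64,23/32,3/4,1 } ⇒ 179/256
edge 10 of 15 (BLUE): { 0,1/2,5/8,11/16,89/128,179/256 | 45/64,23/32,3/4,1 } ⇒ 359/512
edge 11 of 15 (RED): { 0,1/2,5/8,11/16,89/128,179/256 | 359/512,45/64,23/32,3/4,1 } ⇒ 717/1024
edge 12 of 15 (BLUE): { 0,1/2,5/8,11/16,89/128,179/256,717/1024 | 359/512,45/64,23/32,3/4,1 } ⇒ 1435/2048
edge 13 of 15 (RED): { 0,1/2,5/8,11/16,89/128,179/256,717/1024 | 1435/2048,359/512,45/64,23/32,3/4,1 } ⇒ 2869/4096
edge 14 of 15 (BLUE): { 0,1/2,5/8,11/16,89/128,179/256,717/1024,2869/4096 | 1435/2048,359/512,45/64,23/32,3/4,1 } ⇒ 5739/8192
edge 15 of 15 (BLUE): { 0,1/2,5/8,11/16,89/128,179/256,717/1024,2869/4096,5739/8192 | 1435/2048,359/512,45/64,23/32,3/4,1 } ⇒ 11479/16384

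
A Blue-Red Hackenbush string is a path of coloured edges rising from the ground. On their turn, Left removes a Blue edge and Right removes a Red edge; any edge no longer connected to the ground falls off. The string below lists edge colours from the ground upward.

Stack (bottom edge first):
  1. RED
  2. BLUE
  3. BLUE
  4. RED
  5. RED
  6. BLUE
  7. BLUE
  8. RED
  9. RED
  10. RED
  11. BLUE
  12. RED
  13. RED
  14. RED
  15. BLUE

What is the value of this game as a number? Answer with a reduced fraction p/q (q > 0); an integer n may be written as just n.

-6621/16384

edge 1 of 15 (RED): { (no moves) | 0 } → -1
edge 2 of 15 (BLUE): { -1 | 0 } → -1/2
edge 3 of 15 (BLUE): { -1, -1/2 | 0 } → -1/4
edge 4 of 15 (RED): { -1, -1/2 | -1/4, 0 } → -3/8
edge 5 of 15 (RED): { -1, -1/2 | -3/8, -1/4, 0 } → -7/16
edge 6 of 15 (BLUE): { -1, -1/2, -7/16 | -3/8, -1/4, 0 } → -13/32
edge 7 of 15 (BLUE): { -1, -1/2, -7/16, -13/32 | -3/8, -1/4, 0 } → -25/64
edge 8 of 15 (RED): { -1, -1/2, -7/16, -13/32 | -25/64, -3/8, -1/4, 0 } → -51/128
edge 9 of 15 (RED): { -1, -1/2, -7/16, -13/32 | -51/128, -25/64, -3/8, -1/4, 0 } → -103/256
edge 10 of 15 (RED): { -1, -1/2, -7/16, -13/32 | -103/256, -51/128, -25/64, -3/8, -1/4, 0 } → -207/512
edge 11 of 15 (BLUE): { -1, -1/2, -7/16, -13/32, -207/512 | -103/256, -51/128, -25/64, -3/8, -1/4, 0 } → -413/1024
edge 12 of 15 (RED): { -1, -1/2, -7/16, -13/32, -207/512 | -413/1024, -103/256, -51/128, -25/64, -3/8, -1/4, 0 } → -827/2048
edge 13 of 15 (RED): { -1, -1/2, -7/16, -13/32, -207/512 | -827/2048, -413/1024, -103/256, -51/128, -25/64, -3/8, -1/4, 0 } → -1655/4096
edge 14 of 15 (RED): { -1, -1/2, -7/16, -13/32, -207/512 | -1655/4096, -827/2048, -413/1024, -103/256, -51/128, -25/64, -3/8, -1/4, 0 } → -3311/8192
edge 15 of 15 (BLUE): { -1, -1/2, -7/16, -13/32, -207/512, -3311/8192 | -1655/4096, -827/2048, -413/1024, -103/256, -51/128, -25/64, -3/8, -1/4, 0 } → -6621/16384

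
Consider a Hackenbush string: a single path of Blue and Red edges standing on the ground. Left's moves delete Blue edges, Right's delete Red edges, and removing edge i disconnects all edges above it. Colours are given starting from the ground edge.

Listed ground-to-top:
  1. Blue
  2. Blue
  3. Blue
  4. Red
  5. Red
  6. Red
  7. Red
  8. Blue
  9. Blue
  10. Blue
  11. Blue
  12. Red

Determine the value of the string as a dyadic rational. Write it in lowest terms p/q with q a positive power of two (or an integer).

1085/512

Prefix values for Blue Blue Blue Red Red Red Red Blue Blue Blue Blue Red via {L|R} + simplicity:
edge 1 of 12 (Blue): { 0 |  } => 1
edge 2 of 12 (Blue): { 0, 1 |  } => 2
edge 3 of 12 (Blue): { 0, 1, 2 |  } => 3
edge 4 of 12 (Red): { 0, 1, 2 | 3 } => 5/2
edge 5 of 12 (Red): { 0, 1, 2 | 5/2, 3 } => 9/4
edge 6 of 12 (Red): { 0, 1, 2 | 9/4, 5/2, 3 } => 17/8
edge 7 of 12 (Red): { 0, 1, 2 | 17/8, 9/4, 5/2, 3 } => 33/16
edge 8 of 12 (Blue): { 0, 1, 2, 33/16 | 17/8, 9/4, 5/2, 3 } => 67/32
edge 9 of 12 (Blue): { 0, 1, 2, 33/16, 67/32 | 17/8, 9/4, 5/2, 3 } => 135/64
edge 10 of 12 (Blue): { 0, 1, 2, 33/16, 67/32, 135/64 | 17/8, 9/4, 5/2, 3 } => 271/128
edge 11 of 12 (Blue): { 0, 1, 2, 33/16, 67/32, 135/64, 271/128 | 17/8, 9/4, 5/2, 3 } => 543/256
edge 12 of 12 (Red): { 0, 1, 2, 33/16, 67/32, 135/64, 271/128 | 543/256, 17/8, 9/4, 5/2, 3 } => 1085/512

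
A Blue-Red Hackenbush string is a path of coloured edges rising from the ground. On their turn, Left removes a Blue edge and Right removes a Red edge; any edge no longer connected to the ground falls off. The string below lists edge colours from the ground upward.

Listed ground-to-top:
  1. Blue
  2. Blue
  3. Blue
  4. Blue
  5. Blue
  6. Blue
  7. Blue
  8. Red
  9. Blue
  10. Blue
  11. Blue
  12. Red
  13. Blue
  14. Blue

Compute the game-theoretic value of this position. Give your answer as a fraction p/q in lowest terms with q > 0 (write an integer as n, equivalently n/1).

887/128

1 of 14 · B · max L 0 · min R +∞ → 1
2 of 14 · BB · max L 1 · min R +∞ → 2
3 of 14 · BBB · max L 2 · min R +∞ → 3
4 of 14 · BBBB · max L 3 · min R +∞ → 4
5 of 14 · BBBBB · max L 4 · min R +∞ → 5
6 of 14 · BBBBBB · max L 5 · min R +∞ → 6
7 of 14 · BBBBBBB · max L 6 · min R +∞ → 7
8 of 14 · BBBBBBBR · max L 6 · min R 7 → 13/2
9 of 14 · BBBBBBBRB · max L 13/2 · min R 7 → 27/4
10 of 14 · BBBBBBBRBB · max L 27/4 · min R 7 → 55/8
11 of 14 · BBBBBBBRBBB · max L 55/8 · min R 7 → 111/16
12 of 14 · BBBBBBBRBBBR · max L 55/8 · min R 111/16 → 221/32
13 of 14 · BBBBBBBRBBBRB · max L 221/32 · min R 111/16 → 443/64
14 of 14 · BBBBBBBRBBBRBB · max L 443/64 · min R 111/16 → 887/128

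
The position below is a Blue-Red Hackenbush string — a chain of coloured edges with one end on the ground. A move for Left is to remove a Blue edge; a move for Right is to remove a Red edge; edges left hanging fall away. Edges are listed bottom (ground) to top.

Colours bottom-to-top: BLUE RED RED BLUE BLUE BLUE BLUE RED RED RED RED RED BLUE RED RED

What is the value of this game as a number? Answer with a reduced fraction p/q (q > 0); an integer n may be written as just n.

step 1: add BLUE to get B; options L={ 0 } R={ ∅ } -> 1
step 2: add RED to get BR; options L={ 0 } R={ 1 } -> 1/2
step 3: add RED to get BRR; options L={ 0 } R={ 1/2; 1 } -> 1/4
step 4: add BLUE to get BRRB; options L={ 0; 1/4 } R={ 1/2; 1 } -> 3/8
step 5: add BLUE to get BRRBB; options L={ 0; 1/4; 3/8 } R={ 1/2; 1 } -> 7/16
step 6: add BLUE to get BRRBBB; options L={ 0; 1/4; 3/8; 7/16 } R={ 1/2; 1 } -> 15/32
step 7: add BLUE to get BRRBBBB; options L={ 0; 1/4; 3/8; 7/16; 15/32 } R={ 1/2; 1 } -> 31/64
step 8: add RED to get BRRBBBBR; options L={ 0; 1/4; 3/8; 7/16; 15/32 } R={ 31/64; 1/2; 1 } -> 61/128
step 9: add RED to get BRRBBBBRR; options L={ 0; 1/4; 3/8; 7/16; 15/32 } R={ 61/128; 31/64; 1/2; 1 } -> 121/256
step 10: add RED to get BRRBBBBRRR; options L={ 0; 1/4; 3/8; 7/16; 15/32 } R={ 121/256; 61/128; 31/64; 1/2; 1 } -> 241/512
step 11: add RED to get BRRBBBBRRRR; options L={ 0; 1/4; 3/8; 7/16; 15/32 } R={ 241/512; 121/256; 61/128; 31/64; 1/2; 1 } -> 481/1024
step 12: add RED to get BRRBBBBRRRRR; options L={ 0; 1/4; 3/8; 7/16; 15/32 } R={ 481/1024; 241/512; 121/256; 61/128; 31/64; 1/2; 1 } -> 961/2048
step 13: add BLUE to get BRRBBBBRRRRRB; options L={ 0; 1/4; 3/8; 7/16; 15/32; 961/2048 } R={ 481/1024; 241/512; 121/256; 61/128; 31/64; 1/2; 1 } -> 1923/4096
step 14: add RED to get BRRBBBBRRRRRBR; options L={ 0; 1/4; 3/8; 7/16; 15/32; 961/2048 } R={ 1923/4096; 481/1024; 241/512; 121/256; 61/128; 31/64; 1/2; 1 } -> 3845/8192
step 15: add RED to get BRRBBBBRRRRRBRR; options L={ 0; 1/4; 3/8; 7/16; 15/32; 961/2048 } R={ 3845/8192; 1923/4096; 481/1024; 241/512; 121/256; 61/128; 31/64; 1/2; 1 } -> 7689/16384

7689/16384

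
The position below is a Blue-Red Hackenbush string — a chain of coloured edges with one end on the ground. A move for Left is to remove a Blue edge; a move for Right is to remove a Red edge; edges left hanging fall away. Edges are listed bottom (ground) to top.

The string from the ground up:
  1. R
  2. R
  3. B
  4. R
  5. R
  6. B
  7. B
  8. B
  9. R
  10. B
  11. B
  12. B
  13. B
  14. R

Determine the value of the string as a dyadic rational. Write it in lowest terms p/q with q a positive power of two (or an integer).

-7235/4096

G_1 [R]  L=[none]  R=[0]  = -1
G_2 [RR]  L=[none]  R=[-1 0]  = -2
G_3 [RRB]  L=[-2]  R=[-1 0]  = -3/2
G_4 [RRBR]  L=[-2]  R=[-3/2 -1 0]  = -7/4
G_5 [RRBRR]  L=[-2]  R=[-7/4 -3/2 -1 0]  = -15/8
G_6 [RRBRRB]  L=[-2 -15/8]  R=[-7/4 -3/2 -1 0]  = -29/16
G_7 [RRBRRBB]  L=[-2 -15/8 -29/16]  R=[-7/4 -3/2 -1 0]  = -57/32
G_8 [RRBRRBBB]  L=[-2 -15/8 -29/16 -57/32]  R=[-7/4 -3/2 -1 0]  = -113/64
G_9 [RRBRRBBBR]  L=[-2 -15/8 -29/16 -57/32]  R=[-113/64 -7/4 -3/2 -1 0]  = -227/128
G_10 [RRBRRBBBRB]  L=[-2 -15/8 -29/16 -57/32 -227/128]  R=[-113/64 -7/4 -3/2 -1 0]  = -453/256
G_11 [RRBRRBBBRBB]  L=[-2 -15/8 -29/16 -57/32 -227/128 -453/256]  R=[-113/64 -7/4 -3/2 -1 0]  = -905/512
G_12 [RRBRRBBBRBBB]  L=[-2 -15/8 -29/16 -57/32 -227/128 -453/256 -905/512]  R=[-113/64 -7/4 -3/2 -1 0]  = -1809/1024
G_13 [RRBRRBBBRBBBB]  L=[-2 -15/8 -29/16 -57/32 -227/128 -453/256 -905/512 -1809/1024]  R=[-113/64 -7/4 -3/2 -1 0]  = -3617/2048
G_14 [RRBRRBBBRBBBBR]  L=[-2 -15/8 -29/16 -57/32 -227/128 -453/256 -905/512 -1809/1024]  R=[-3617/2048 -113/64 -7/4 -3/2 -1 0]  = -7235/4096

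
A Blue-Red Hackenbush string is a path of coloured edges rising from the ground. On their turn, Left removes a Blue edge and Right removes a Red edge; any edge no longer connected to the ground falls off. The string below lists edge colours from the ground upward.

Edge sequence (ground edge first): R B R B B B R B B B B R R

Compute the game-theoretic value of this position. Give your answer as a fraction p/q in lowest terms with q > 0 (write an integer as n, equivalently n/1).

Recurse on prefixes of the 13-edge string R B R B B B R B B B B R R:
step 1: add R to get R; options L={ — } R={ 0 } ⇒ -1
step 2: add B to get RB; options L={ -1 } R={ 0 } ⇒ -1/2
step 3: add R to get RBR; options L={ -1 } R={ -1/2, 0 } ⇒ -3/4
step 4: add B to get RBRB; options L={ -1, -3/4 } R={ -1/2, 0 } ⇒ -5/8
step 5: add B to get RBRBB; options L={ -1, -3/4, -5/8 } R={ -1/2, 0 } ⇒ -9/16
step 6: add B to get RBRBBB; options L={ -1, -3/4, -5/8, -9/16 } R={ -1/2, 0 } ⇒ -17/32
step 7: add R to get RBRBBBR; options L={ -1, -3/4, -5/8, -9/16 } R={ -17/32, -1/2, 0 } ⇒ -35/64
step 8: add B to get RBRBBBRB; options L={ -1, -3/4, -5/8, -9/16, -35/64 } R={ -17/32, -1/2, 0 } ⇒ -69/128
step 9: add B to get RBRBBBRBB; options L={ -1, -3/4, -5/8, -9/16, -35/64, -69/128 } R={ -17/32, -1/2, 0 } ⇒ -137/256
step 10: add B to get RBRBBBRBBB; options L={ -1, -3/4, -5/8, -9/16, -35/64, -69/128, -137/256 } R={ -17/32, -1/2, 0 } ⇒ -273/512
step 11: add B to get RBRBBBRBBBB; options L={ -1, -3/4, -5/8, -9/16, -35/64, -69/128, -137/256, -273/512 } R={ -17/32, -1/2, 0 } ⇒ -545/1024
step 12: add R to get RBRBBBRBBBBR; options L={ -1, -3/4, -5/8, -9/16, -35/64, -69/128, -137/256, -273/512 } R={ -545/1024, -17/32, -1/2, 0 } ⇒ -1091/2048
step 13: add R to get RBRBBBRBBBBRR; options L={ -1, -3/4, -5/8, -9/16, -35/64, -69/128, -137/256, -273/512 } R={ -1091/2048, -545/1024, -17/32, -1/2, 0 } ⇒ -2183/4096

-2183/4096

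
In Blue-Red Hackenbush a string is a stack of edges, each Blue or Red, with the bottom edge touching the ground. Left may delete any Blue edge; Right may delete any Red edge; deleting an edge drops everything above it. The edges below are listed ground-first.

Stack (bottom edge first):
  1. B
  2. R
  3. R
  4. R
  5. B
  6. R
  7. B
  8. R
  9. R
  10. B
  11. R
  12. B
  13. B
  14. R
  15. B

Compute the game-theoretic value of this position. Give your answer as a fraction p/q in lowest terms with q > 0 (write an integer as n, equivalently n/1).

1 of 15 · B · max L 0 · min R +∞ so 1
2 of 15 · BR · max L 0 · min R 1 so 1/2
3 of 15 · BRR · max L 0 · min R 1/2 so 1/4
4 of 15 · BRRR · max L 0 · min R 1/4 so 1/8
5 of 15 · BRRRB · max L 1/8 · min R 1/4 so 3/16
6 of 15 · BRRRBR · max L 1/8 · min R 3/16 so 5/32
7 of 15 · BRRRBRB · max L 5/32 · min R 3/16 so 11/64
8 of 15 · BRRRBRBR · max L 5/32 · min R 11/64 so 21/128
9 of 15 · BRRRBRBRR · max L 5/32 · min R 21/128 so 41/256
10 of 15 · BRRRBRBRRB · max L 41/256 · min R 21/128 so 83/512
11 of 15 · BRRRBRBRRBR · max L 41/256 · min R 83/512 so 165/1024
12 of 15 · BRRRBRBRRBRB · max L 165/1024 · min R 83/512 so 331/2048
13 of 15 · BRRRBRBRRBRBB · max L 331/2048 · min R 83/512 so 663/4096
14 of 15 · BRRRBRBRRBRBBR · max L 331/2048 · min R 663/4096 so 1325/8192
15 of 15 · BRRRBRBRRBRBBRB · max L 1325/8192 · min R 663/4096 so 2651/16384

2651/16384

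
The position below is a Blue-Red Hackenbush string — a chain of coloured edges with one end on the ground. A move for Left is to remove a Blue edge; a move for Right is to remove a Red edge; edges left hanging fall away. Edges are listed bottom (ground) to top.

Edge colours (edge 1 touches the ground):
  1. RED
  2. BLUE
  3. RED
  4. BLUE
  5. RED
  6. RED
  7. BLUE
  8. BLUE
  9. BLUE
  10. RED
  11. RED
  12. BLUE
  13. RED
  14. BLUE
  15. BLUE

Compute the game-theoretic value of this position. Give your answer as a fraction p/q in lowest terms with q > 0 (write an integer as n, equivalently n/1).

Prefix values for RED BLUE RED BLUE RED RED BLUE BLUE BLUE RED RED BLUE RED BLUE BLUE via {L|R} + simplicity:
1 of 15 · R · max L −∞ · min R 0 ⇒ -1
2 of 15 · RB · max L -1 · min R 0 ⇒ -1/2
3 of 15 · RBR · max L -1 · min R -1/2 ⇒ -3/4
4 of 15 · RBRB · max L -3/4 · min R -1/2 ⇒ -5/8
5 of 15 · RBRBR · max L -3/4 · min R -5/8 ⇒ -11/16
6 of 15 · RBRBRR · max L -3/4 · min R -11/16 ⇒ -23/32
7 of 15 · RBRBRRB · max L -23/32 · min R -11/16 ⇒ -45/64
8 of 15 · RBRBRRBB · max L -45/64 · min R -11/16 ⇒ -89/128
9 of 15 · RBRBRRBBB · max L -89/128 · min R -11/16 ⇒ -177/256
10 of 15 · RBRBRRBBBR · max L -89/128 · min R -177/256 ⇒ -355/512
11 of 15 · RBRBRRBBBRR · max L -89/128 · min R -355/512 ⇒ -711/1024
12 of 15 · RBRBRRBBBRRB · max L -711/1024 · min R -355/512 ⇒ -1421/2048
13 of 15 · RBRBRRBBBRRBR · max L -711/1024 · min R -1421/2048 ⇒ -2843/4096
14 of 15 · RBRBRRBBBRRBRB · max L -2843/4096 · min R -1421/2048 ⇒ -5685/8192
15 of 15 · RBRBRRBBBRRBRBB · max L -5685/8192 · min R -1421/2048 ⇒ -11369/16384

-11369/16384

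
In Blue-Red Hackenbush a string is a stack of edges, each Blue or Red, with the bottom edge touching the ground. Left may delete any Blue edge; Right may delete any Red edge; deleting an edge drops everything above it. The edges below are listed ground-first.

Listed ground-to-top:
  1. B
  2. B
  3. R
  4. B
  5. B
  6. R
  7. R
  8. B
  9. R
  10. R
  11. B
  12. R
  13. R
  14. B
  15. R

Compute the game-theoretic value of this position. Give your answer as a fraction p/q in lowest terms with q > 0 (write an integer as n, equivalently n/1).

14629/8192

Recurse on prefixes of the 15-edge string B B R B B R R B R R B R R B R:
1 of 15 · B · max L 0 · min R +∞ = 1
2 of 15 · BB · max L 1 · min R +∞ = 2
3 of 15 · BBR · max L 1 · min R 2 = 3/2
4 of 15 · BBRB · max L 3/2 · min R 2 = 7/4
5 of 15 · BBRBB · max L 7/4 · min R 2 = 15/8
6 of 15 · BBRBBR · max L 7/4 · min R 15/8 = 29/16
7 of 15 · BBRBBRR · max L 7/4 · min R 29/16 = 57/32
8 of 15 · BBRBBRRB · max L 57/32 · min R 29/16 = 115/64
9 of 15 · BBRBBRRBR · max L 57/32 · min R 115/64 = 229/128
10 of 15 · BBRBBRRBRR · max L 57/32 · min R 229/128 = 457/256
11 of 15 · BBRBBRRBRRB · max L 457/256 · min R 229/128 = 915/512
12 of 15 · BBRBBRRBRRBR · max L 457/256 · min R 915/512 = 1829/1024
13 of 15 · BBRBBRRBRRBRR · max L 457/256 · min R 1829/1024 = 3657/2048
14 of 15 · BBRBBRRBRRBRRB · max L 3657/2048 · min R 1829/1024 = 7315/4096
15 of 15 · BBRBBRRBRRBRRBR · max L 3657/2048 · min R 7315/4096 = 14629/8192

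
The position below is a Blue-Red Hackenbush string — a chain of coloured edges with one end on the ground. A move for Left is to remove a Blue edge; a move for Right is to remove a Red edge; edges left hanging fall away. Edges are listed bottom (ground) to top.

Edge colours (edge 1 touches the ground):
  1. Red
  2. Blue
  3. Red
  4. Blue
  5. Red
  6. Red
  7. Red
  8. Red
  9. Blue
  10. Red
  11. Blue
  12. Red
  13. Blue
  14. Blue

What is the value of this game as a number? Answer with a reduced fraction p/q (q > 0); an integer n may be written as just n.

Prefix values for Red Blue Red Blue Red Red Red Red Blue Red Blue Red Blue Blue via {L|R} + simplicity:
v_1 [R]  L=[]  R=[0]  — -1
v_2 [RB]  L=[-1]  R=[0]  — -1/2
v_3 [RBR]  L=[-1]  R=[-1/2 0]  — -3/4
v_4 [RBRB]  L=[-1 -3/4]  R=[-1/2 0]  — -5/8
v_5 [RBRBR]  L=[-1 -3/4]  R=[-5/8 -1/2 0]  — -11/16
v_6 [RBRBRR]  L=[-1 -3/4]  R=[-11/16 -5/8 -1/2 0]  — -23/32
v_7 [RBRBRRR]  L=[-1 -3/4]  R=[-23/32 -11/16 -5/8 -1/2 0]  — -47/64
v_8 [RBRBRRRR]  L=[-1 -3/4]  R=[-47/64 -23/32 -11/16 -5/8 -1/2 0]  — -95/128
v_9 [RBRBRRRRB]  L=[-1 -3/4 -95/128]  R=[-47/64 -23/32 -11/16 -5/8 -1/2 0]  — -189/256
v_10 [RBRBRRRRBR]  L=[-1 -3/4 -95/128]  R=[-189/256 -47/64 -23/32 -11/16 -5/8 -1/2 0]  — -379/512
v_11 [RBRBRRRRBRB]  L=[-1 -3/4 -95/128 -379/512]  R=[-189/256 -47/64 -23/32 -11/16 -5/8 -1/2 0]  — -757/1024
v_12 [RBRBRRRRBRBR]  L=[-1 -3/4 -95/128 -379/512]  R=[-757/1024 -189/256 -47/64 -23/32 -11/16 -5/8 -1/2 0]  — -1515/2048
v_13 [RBRBRRRRBRBRB]  L=[-1 -3/4 -95/128 -379/512 -1515/2048]  R=[-757/1024 -189/256 -47/64 -23/32 -11/16 -5/8 -1/2 0]  — -3029/4096
v_14 [RBRBRRRRBRBRBB]  L=[-1 -3/4 -95/128 -379/512 -1515/2048 -3029/4096]  R=[-757/1024 -189/256 -47/64 -23/32 -11/16 -5/8 -1/2 0]  — -6057/8192

-6057/8192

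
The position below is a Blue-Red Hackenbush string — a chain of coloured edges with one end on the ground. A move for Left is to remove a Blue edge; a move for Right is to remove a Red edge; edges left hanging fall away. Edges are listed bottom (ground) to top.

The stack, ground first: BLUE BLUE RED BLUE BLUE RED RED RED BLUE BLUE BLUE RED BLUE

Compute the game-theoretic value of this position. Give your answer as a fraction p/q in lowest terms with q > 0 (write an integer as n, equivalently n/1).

3643/2048

Build value(s[:k]) for k = 1..13, string s = BLUE BLUE RED BLUE BLUE RED RED RED BLUE BLUE BLUE RED BLUE.
1 of 13 · B · max L 0 · min R +∞ gives 1
2 of 13 · BB · max L 1 · min R +∞ gives 2
3 of 13 · BBR · max L 1 · min R 2 gives 3/2
4 of 13 · BBRB · max L 3/2 · min R 2 gives 7/4
5 of 13 · BBRBB · max L 7/4 · min R 2 gives 15/8
6 of 13 · BBRBBR · max L 7/4 · min R 15/8 gives 29/16
7 of 13 · BBRBBRR · max L 7/4 · min R 29/16 gives 57/32
8 of 13 · BBRBBRRR · max L 7/4 · min R 57/32 gives 113/64
9 of 13 · BBRBBRRRB · max L 113/64 · min R 57/32 gives 227/128
10 of 13 · BBRBBRRRBB · max L 227/128 · min R 57/32 gives 455/256
11 of 13 · BBRBBRRRBBB · max L 455/256 · min R 57/32 gives 911/512
12 of 13 · BBRBBRRRBBBR · max L 455/256 · min R 911/512 gives 1821/1024
13 of 13 · BBRBBRRRBBBRB · max L 1821/1024 · min R 911/512 gives 3643/2048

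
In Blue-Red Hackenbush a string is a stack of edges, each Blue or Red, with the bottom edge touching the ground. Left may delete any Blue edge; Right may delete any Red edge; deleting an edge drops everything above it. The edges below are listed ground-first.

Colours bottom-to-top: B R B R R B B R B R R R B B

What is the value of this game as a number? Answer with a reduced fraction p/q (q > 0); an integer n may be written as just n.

Recurse on prefixes of the 14-edge string B R B R R B B R B R R R B B:
step 1: add B to get B; options L={ 0 } R={ none } → 1
step 2: add R to get BR; options L={ 0 } R={ 1 } → 1/2
step 3: add B to get BRB; options L={ 0 1/2 } R={ 1 } → 3/4
step 4: add R to get BRBR; options L={ 0 1/2 } R={ 3/4 1 } → 5/8
step 5: add R to get BRBRR; options L={ 0 1/2 } R={ 5/8 3/4 1 } → 9/16
step 6: add B to get BRBRRB; options L={ 0 1/2 9/16 } R={ 5/8 3/4 1 } → 19/32
step 7: add B to get BRBRRBB; options L={ 0 1/2 9/16 19/32 } R={ 5/8 3/4 1 } → 39/64
step 8: add R to get BRBRRBBR; options L={ 0 1/2 9/16 19/32 } R={ 39/64 5/8 3/4 1 } → 77/128
step 9: add B to get BRBRRBBRB; options L={ 0 1/2 9/16 19/32 77/128 } R={ 39/64 5/8 3/4 1 } → 155/256
step 10: add R to get BRBRRBBRBR; options L={ 0 1/2 9/16 19/32 77/128 } R={ 155/256 39/64 5/8 3/4 1 } → 309/512
step 11: add R to get BRBRRBBRBRR; options L={ 0 1/2 9/16 19/32 77/128 } R={ 309/512 155/256 39/64 5/8 3/4 1 } → 617/1024
step 12: add R to get BRBRRBBRBRRR; options L={ 0 1/2 9/16 19/32 77/128 } R={ 617/1024 309/512 155/256 39/64 5/8 3/4 1 } → 1233/2048
step 13: add B to get BRBRRBBRBRRRB; options L={ 0 1/2 9/16 19/32 77/128 1233/2048 } R={ 617/1024 309/512 155/256 39/64 5/8 3/4 1 } → 2467/4096
step 14: add B to get BRBRRBBRBRRRBB; options L={ 0 1/2 9/16 19/32 77/128 1233/2048 2467/4096 } R={ 617/1024 309/512 155/256 39/64 5/8 3/4 1 } → 4935/8192

4935/8192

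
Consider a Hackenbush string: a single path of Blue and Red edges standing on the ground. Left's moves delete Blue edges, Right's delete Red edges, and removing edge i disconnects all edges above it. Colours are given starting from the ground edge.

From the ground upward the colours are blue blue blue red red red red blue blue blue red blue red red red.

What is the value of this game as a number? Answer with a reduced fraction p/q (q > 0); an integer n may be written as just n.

8657/4096

g(b) = { 0 | — } gives 1
g(bb) = { 0; 1 | — } gives 2
g(bbb) = { 0; 1; 2 | — } gives 3
g(bbbr) = { 0; 1; 2 | 3 } gives 5/2
g(bbbrr) = { 0; 1; 2 | 5/2; 3 } gives 9/4
g(bbbrrr) = { 0; 1; 2 | 9/4; 5/2; 3 } gives 17/8
g(bbbrrrr) = { 0; 1; 2 | 17/8; 9/4; 5/2; 3 } gives 33/16
g(bbbrrrrb) = { 0; 1; 2; 33/16 | 17/8; 9/4; 5/2; 3 } gives 67/32
g(bbbrrrrbb) = { 0; 1; 2; 33/16; 67/32 | 17/8; 9/4; 5/2; 3 } gives 135/64
g(bbbrrrrbbb) = { 0; 1; 2; 33/16; 67/32; 135/64 | 17/8; 9/4; 5/2; 3 } gives 271/128
g(bbbrrrrbbbr) = { 0; 1; 2; 33/16; 67/32; 135/64 | 271/128; 17/8; 9/4; 5/2; 3 } gives 541/256
g(bbbrrrrbbbrb) = { 0; 1; 2; 33/16; 67/32; 135/64; 541/256 | 271/128; 17/8; 9/4; 5/2; 3 } gives 1083/512
g(bbbrrrrbbbrbr) = { 0; 1; 2; 33/16; 67/32; 135/64; 541/256 | 1083/512; 271/128; 17/8; 9/4; 5/2; 3 } gives 2165/1024
g(bbbrrrrbbbrbrr) = { 0; 1; 2; 33/16; 67/32; 135/64; 541/256 | 2165/1024; 1083/512; 271/128; 17/8; 9/4; 5/2; 3 } gives 4329/2048
g(bbbrrrrbbbrbrrr) = { 0; 1; 2; 33/16; 67/32; 135/64; 541/256 | 4329/2048; 2165/1024; 1083/512; 271/128; 17/8; 9/4; 5/2; 3 } gives 8657/4096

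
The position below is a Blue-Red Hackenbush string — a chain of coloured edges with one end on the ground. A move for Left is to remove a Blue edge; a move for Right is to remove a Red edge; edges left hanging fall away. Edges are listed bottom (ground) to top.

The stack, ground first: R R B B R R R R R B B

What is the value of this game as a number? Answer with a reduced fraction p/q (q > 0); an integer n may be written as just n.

Prefix values for R R B B R R R R R B B via {L|R} + simplicity:
step 1: add R to get R; options L={ · } R={ 0 } so -1
step 2: add R to get RR; options L={ · } R={ -1, 0 } so -2
step 3: add B to get RRB; options L={ -2 } R={ -1, 0 } so -3/2
step 4: add B to get RRBB; options L={ -2, -3/2 } R={ -1, 0 } so -5/4
step 5: add R to get RRBBR; options L={ -2, -3/2 } R={ -5/4, -1, 0 } so -11/8
step 6: add R to get RRBBRR; options L={ -2, -3/2 } R={ -11/8, -5/4, -1, 0 } so -23/16
step 7: add R to get RRBBRRR; options L={ -2, -3/2 } R={ -23/16, -11/8, -5/4, -1, 0 } so -47/32
step 8: add R to get RRBBRRRR; options L={ -2, -3/2 } R={ -47/32, -23/16, -11/8, -5/4, -1, 0 } so -95/64
step 9: add R to get RRBBRRRRR; options L={ -2, -3/2 } R={ -95/64, -47/32, -23/16, -11/8, -5/4, -1, 0 } so -191/128
step 10: add B to get RRBBRRRRRB; options L={ -2, -3/2, -191/128 } R={ -95/64, -47/32, -23/16, -11/8, -5/4, -1, 0 } so -381/256
step 11: add B to get RRBBRRRRRBB; options L={ -2, -3/2, -191/128, -381/256 } R={ -95/64, -47/32, -23/16, -11/8, -5/4, -1, 0 } so -761/512

-761/512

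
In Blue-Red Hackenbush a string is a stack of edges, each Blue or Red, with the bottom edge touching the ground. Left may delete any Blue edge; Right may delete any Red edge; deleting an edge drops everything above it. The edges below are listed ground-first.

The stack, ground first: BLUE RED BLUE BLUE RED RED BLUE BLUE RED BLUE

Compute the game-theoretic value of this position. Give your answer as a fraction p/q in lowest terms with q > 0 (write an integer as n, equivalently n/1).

411/512

1 of 10 · B · max L 0 · min R +∞ = 1
2 of 10 · BR · max L 0 · min R 1 = 1/2
3 of 10 · BRB · max L 1/2 · min R 1 = 3/4
4 of 10 · BRBB · max L 3/4 · min R 1 = 7/8
5 of 10 · BRBBR · max L 3/4 · min R 7/8 = 13/16
6 of 10 · BRBBRR · max L 3/4 · min R 13/16 = 25/32
7 of 10 · BRBBRRB · max L 25/32 · min R 13/16 = 51/64
8 of 10 · BRBBRRBB · max L 51/64 · min R 13/16 = 103/128
9 of 10 · BRBBRRBBR · max L 51/64 · min R 103/128 = 205/256
10 of 10 · BRBBRRBBRB · max L 205/256 · min R 103/128 = 411/512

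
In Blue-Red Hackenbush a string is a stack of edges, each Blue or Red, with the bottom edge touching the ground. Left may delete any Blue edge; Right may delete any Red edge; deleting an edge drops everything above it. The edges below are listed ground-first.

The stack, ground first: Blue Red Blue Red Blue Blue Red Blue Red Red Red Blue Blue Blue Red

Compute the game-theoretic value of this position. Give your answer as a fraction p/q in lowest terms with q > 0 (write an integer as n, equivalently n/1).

11549/16384

Recurse on prefixes of the 15-edge string Blue Red Blue Red Blue Blue Red Blue Red Red Red Blue Blue Blue Red:
value(B) = { 0 | (no moves) } -> 1
value(BR) = { 0 | 1 } -> 1/2
value(BRB) = { 0; 1/2 | 1 } -> 3/4
value(BRBR) = { 0; 1/2 | 3/4; 1 } -> 5/8
value(BRBRB) = { 0; 1/2; 5/8 | 3/4; 1 } -> 11/16
value(BRBRBB) = { 0; 1/2; 5/8; 11/16 | 3/4; 1 } -> 23/32
value(BRBRBBR) = { 0; 1/2; 5/8; 11/16 | 23/32; 3/4; 1 } -> 45/64
value(BRBRBBRB) = { 0; 1/2; 5/8; 11/16; 45/64 | 23/32; 3/4; 1 } -> 91/128
value(BRBRBBRBR) = { 0; 1/2; 5/8; 11/16; 45/64 | 91/128; 23/32; 3/4; 1 } -> 181/256
value(BRBRBBRBRR) = { 0; 1/2; 5/8; 11/16; 45/64 | 181/256; 91/128; 23/32; 3/4; 1 } -> 361/512
value(BRBRBBRBRRR) = { 0; 1/2; 5/8; 11/16; 45/64 | 361/512; 181/256; 91/128; 23/32; 3/4; 1 } -> 721/1024
value(BRBRBBRBRRRB) = { 0; 1/2; 5/8; 11/16; 45/64; 721/1024 | 361/512; 181/256; 91/128; 23/32; 3/4; 1 } -> 1443/2048
value(BRBRBBRBRRRBB) = { 0; 1/2; 5/8; 11/16; 45/64; 721/1024; 1443/2048 | 361/512; 181/256; 91/128; 23/32; 3/4; 1 } -> 2887/4096
value(BRBRBBRBRRRBBB) = { 0; 1/2; 5/8; 11/16; 45/64; 721/1024; 1443/2048; 2887/4096 | 361/512; 181/256; 91/128; 23/32; 3/4; 1 } -> 5775/8192
value(BRBRBBRBRRRBBBR) = { 0; 1/2; 5/8; 11/16; 45/64; 721/1024; 1443/2048; 2887/4096 | 5775/8192; 361/512; 181/256; 91/128; 23/32; 3/4; 1 } -> 11549/16384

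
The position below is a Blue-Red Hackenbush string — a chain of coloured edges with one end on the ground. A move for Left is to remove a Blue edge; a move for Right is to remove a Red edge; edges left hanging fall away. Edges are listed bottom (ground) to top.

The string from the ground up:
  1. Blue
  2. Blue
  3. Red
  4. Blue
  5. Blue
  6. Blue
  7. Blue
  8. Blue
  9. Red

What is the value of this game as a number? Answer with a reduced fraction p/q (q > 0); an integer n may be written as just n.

Recurse on prefixes of the 9-edge string Blue Blue Red Blue Blue Blue Blue Blue Red:
1 of 9 · B · max L 0 · min R +∞ gives 1
2 of 9 · BB · max L 1 · min R +∞ gives 2
3 of 9 · BBR · max L 1 · min R 2 gives 3/2
4 of 9 · BBRB · max L 3/2 · min R 2 gives 7/4
5 of 9 · BBRBB · max L 7/4 · min R 2 gives 15/8
6 of 9 · BBRBBB · max L 15/8 · min R 2 gives 31/16
7 of 9 · BBRBBBB · max L 31/16 · min R 2 gives 63/32
8 of 9 · BBRBBBBB · max L 63/32 · min R 2 gives 127/64
9 of 9 · BBRBBBBBR · max L 63/32 · min R 127/64 gives 253/128

253/128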